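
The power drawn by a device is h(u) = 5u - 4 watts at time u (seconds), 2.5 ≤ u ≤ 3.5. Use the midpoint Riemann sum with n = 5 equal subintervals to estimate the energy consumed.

11

Δu = (3.5 − 2.5)/5 = 0.2.
Midpoints: 2.6, 2.8, 3, 3.2, 3.4.
h(2.6) = 9, h(2.8) = 10, h(3) = 11, h(3.2) = 12, h(3.4) = 13.
Sum = Δu · [h(2.6) + h(2.8) + h(3) + h(3.2) + h(3.4)].
Sum = 11.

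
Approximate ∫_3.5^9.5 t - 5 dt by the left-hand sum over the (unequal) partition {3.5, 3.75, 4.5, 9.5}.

-3.8125

Subinterval widths: 0.25, 0.75, 5.
Left endpoints: 3.5, 3.75, 4.5.
f(3.5) = -1.5, f(3.75) = -1.25, f(4.5) = -0.5.
Sum = Σ Δt_i · f(t_i).
Sum = -3.8125.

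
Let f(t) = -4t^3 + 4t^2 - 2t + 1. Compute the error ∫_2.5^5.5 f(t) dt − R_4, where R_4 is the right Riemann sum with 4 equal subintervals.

204.75

Exact integral: ∫_2.5^5.5 f(t) dt = -696.
R_4 = -900.75.
Error = -696 − (-900.75) = 204.75.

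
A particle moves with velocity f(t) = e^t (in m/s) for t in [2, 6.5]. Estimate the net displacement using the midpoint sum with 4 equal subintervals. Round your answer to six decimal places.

Δt = (6.5 − 2)/4 = 1.125.
Midpoints: 2.5625, 3.6875, 4.8125, 5.9375.
f(2.5625) ≈ 12.968197, f(3.6875) ≈ 39.944860, f(4.8125) ≈ 123.038830, f(5.9375) ≈ 378.986279.
Sum = Δt · [f(2.5625) + f(3.6875) + f(4.8125) + f(5.9375)].
Sum ≈ 624.305437.

624.305437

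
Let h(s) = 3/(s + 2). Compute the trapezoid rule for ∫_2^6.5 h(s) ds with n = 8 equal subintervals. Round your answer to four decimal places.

2.2652

Δs = (6.5 − 2)/8 = 0.5625.
h(2) = 0.75, h(2.5625) = 48/73, h(3.125) = 24/41, h(3.6875) = 48/91, h(4.25) = 0.48, h(4.8125) = 48/109, h(5.375) = 24/59, h(5.9375) = 48/127, h(6.5) = 6/17.
T_8 = (Δs/2)·[h(s_0) + 2h(s_1) + ... + 2h(s_{7}) + h(s_8)].
Sum ≈ 2.2652.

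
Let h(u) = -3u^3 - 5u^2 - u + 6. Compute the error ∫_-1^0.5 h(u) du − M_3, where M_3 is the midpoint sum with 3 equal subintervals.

-0.0859375

Exact integral: ∫_-1^0.5 h(u) du = 8.203125.
M_3 = 8.2890625.
Error = 8.203125 − 8.2890625 = -0.0859375.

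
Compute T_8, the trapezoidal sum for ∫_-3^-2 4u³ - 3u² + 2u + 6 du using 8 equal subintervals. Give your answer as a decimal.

Δu = (-2 − (-3))/8 = 0.125.
f(-3) = -135, f(-2.875) = -119.6015625, f(-2.75) = -105.375, f(-2.625) = -92.2734375, f(-2.5) = -80.25, f(-2.375) = -69.2578125, f(-2.25) = -59.25, f(-2.125) = -50.1796875, f(-2) = -42.
T_8 = (Δu/2)·[f(u_0) + 2f(u_1) + ... + 2f(u_{7}) + f(u_8)].
Sum = -83.0859375.

-83.0859375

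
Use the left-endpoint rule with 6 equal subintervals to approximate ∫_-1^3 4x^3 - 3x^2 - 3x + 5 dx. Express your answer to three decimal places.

Δx = (3 − (-1))/6 = 2/3.
Left endpoints: -1, -1/3, 1/3, 1, 5/3, 7/3.
f(-1) = 1, f(-1/3) = 149/27, f(1/3) = 103/27, f(1) = 3, f(5/3) = 275/27, f(7/3) = 877/27.
Sum = Δx · [f(-1) + f(-1/3) + f(1/3) + ...].
Sum ≈ 37.333.

37.333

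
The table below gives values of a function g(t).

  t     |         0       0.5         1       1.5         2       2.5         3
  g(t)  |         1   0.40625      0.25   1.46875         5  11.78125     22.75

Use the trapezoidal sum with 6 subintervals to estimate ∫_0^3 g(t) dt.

15.390625

Δt = 0.5.
T_6 = (0.5/2)·[1 + 2·0.40625 + 2·0.25 + 2·1.46875 + 2·5 + 2·11.78125 + 22.75] = 15.390625.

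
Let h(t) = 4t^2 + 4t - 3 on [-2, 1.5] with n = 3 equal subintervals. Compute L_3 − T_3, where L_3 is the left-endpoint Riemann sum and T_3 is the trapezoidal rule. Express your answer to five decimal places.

L_3 ≈ 0.2592593.
T_3 ≈ 4.3425926.
L_3 − T_3 ≈ -4.08333.

-4.08333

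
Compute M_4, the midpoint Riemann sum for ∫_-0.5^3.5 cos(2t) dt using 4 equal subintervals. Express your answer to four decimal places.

Δt = (3.5 − (-0.5))/4 = 1.
Midpoints: 0, 1, 2, 3.
f(0) ≈ 1.0000, f(1) ≈ -0.4161, f(2) ≈ -0.6536, f(3) ≈ 0.9602.
Sum = Δt · [f(0) + f(1) + f(2) + f(3)].
Sum ≈ 0.8904.

0.8904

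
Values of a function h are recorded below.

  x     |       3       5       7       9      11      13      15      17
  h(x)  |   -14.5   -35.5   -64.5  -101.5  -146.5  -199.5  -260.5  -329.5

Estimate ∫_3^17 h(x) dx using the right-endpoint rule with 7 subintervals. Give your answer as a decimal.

-2275

Δx = 2.
Sum = 2·[(-35.5) + (-64.5) + (-101.5) + (-146.5) + (-199.5) + (-260.5) + (-329.5)] = -2275.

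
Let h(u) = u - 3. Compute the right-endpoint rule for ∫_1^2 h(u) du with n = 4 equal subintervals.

Δu = (2 − 1)/4 = 0.25.
Right endpoints: 1.25, 1.5, 1.75, 2.
h(1.25) = -1.75, h(1.5) = -1.5, h(1.75) = -1.25, h(2) = -1.
Sum = Δu · [h(1.25) + h(1.5) + h(1.75) + h(2)].
Sum = -1.375.

-1.375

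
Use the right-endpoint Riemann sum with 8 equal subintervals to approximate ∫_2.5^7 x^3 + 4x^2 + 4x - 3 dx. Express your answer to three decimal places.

1248.546

Δx = (7 − 2.5)/8 = 0.5625.
Right endpoints: 3.0625, 3.625, 4.1875, 4.75, 5.3125, 5.875, 6.4375, 7.
f(3.0625) = 309201/4096, f(3.625) = 57189/512, f(4.1875) = 644379/4096, f(4.75) = 213.421875, f(5.3125) = 1151277/4096, f(5.875) = 185007/512, f(6.4375) = 1864887/4096, f(7) = 564.
Sum = Δx · [f(3.0625) + f(3.625) + f(4.1875) + ...].
Sum ≈ 1248.546.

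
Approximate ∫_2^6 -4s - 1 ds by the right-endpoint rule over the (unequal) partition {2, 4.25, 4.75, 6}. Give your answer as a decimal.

-81.75

Subinterval widths: 2.25, 0.5, 1.25.
Right endpoints: 4.25, 4.75, 6.
f(4.25) = -18, f(4.75) = -20, f(6) = -25.
Sum = Σ Δs_i · f(s_i).
Sum = -81.75.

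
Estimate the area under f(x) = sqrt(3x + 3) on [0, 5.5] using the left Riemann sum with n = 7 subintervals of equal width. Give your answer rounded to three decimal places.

16.900

Δx = (5.5 − 0)/7 = 11/14.
Left endpoints: 0, 11/14, 11/7, 33/14, 22/7, 55/14, 33/7.
f(0) ≈ 1.732, f(11/14) ≈ 2.315, f(11/7) ≈ 2.777, f(33/14) ≈ 3.174, f(22/7) ≈ 3.525, f(55/14) ≈ 3.845, f(33/7) ≈ 4.140.
Sum = Δx · [f(0) + f(11/14) + f(11/7) + ...].
Sum ≈ 16.900.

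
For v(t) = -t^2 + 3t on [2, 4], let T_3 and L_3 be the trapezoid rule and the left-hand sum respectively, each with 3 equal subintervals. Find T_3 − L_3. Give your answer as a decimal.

-2

T_3 ≈ -0.8148148.
L_3 ≈ 1.1851852.
T_3 − L_3 = -2.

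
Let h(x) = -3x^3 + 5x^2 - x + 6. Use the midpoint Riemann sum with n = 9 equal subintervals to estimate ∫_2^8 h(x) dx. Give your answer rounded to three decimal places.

-2205.111

Δx = (8 − 2)/9 = 2/3.
Midpoints: 7/3, 3, 11/3, 13/3, 5, 17/3, 19/3, 7, 23/3.
h(7/3) = -65/9, h(3) = -33, h(11/3) = -235/3, h(13/3) = -1337/9, h(5) = -249, h(17/3) = -385, h(19/3) = -5057/9, h(7) = -785, h(23/3) = -3179/3.
Sum = Δx · [h(7/3) + h(3) + h(11/3) + ...].
Sum ≈ -2205.111.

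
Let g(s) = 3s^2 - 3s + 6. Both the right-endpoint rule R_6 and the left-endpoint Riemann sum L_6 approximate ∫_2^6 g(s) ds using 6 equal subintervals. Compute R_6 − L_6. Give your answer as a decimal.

R_6 ≈ 212.888889.
L_6 ≈ 156.888889.
R_6 − L_6 = 56.

56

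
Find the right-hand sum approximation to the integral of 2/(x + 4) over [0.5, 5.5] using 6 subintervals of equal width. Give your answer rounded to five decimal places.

Δx = (5.5 − 0.5)/6 = 5/6.
Right endpoints: 4/3, 13/6, 3, 23/6, 14/3, 5.5.
f(4/3) = 0.375, f(13/6) = 12/37, f(3) = 2/7, f(23/6) = 12/47, f(14/3) = 3/13, f(5.5) = 4/19.
Sum = Δx · [f(4/3) + f(13/6) + f(3) + ...].
Sum ≈ 1.40138.

1.40138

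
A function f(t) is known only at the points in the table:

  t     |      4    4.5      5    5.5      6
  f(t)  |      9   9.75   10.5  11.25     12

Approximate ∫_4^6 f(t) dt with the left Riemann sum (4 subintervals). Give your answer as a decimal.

Δt = 0.5.
Sum = 0.5·[9 + 9.75 + 10.5 + 11.25] = 20.25.

20.25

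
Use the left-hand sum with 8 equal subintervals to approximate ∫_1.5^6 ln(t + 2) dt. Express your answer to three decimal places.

7.514

Δt = (6 − 1.5)/8 = 0.5625.
Left endpoints: 1.5, 2.0625, 2.625, 3.1875, 3.75, 4.3125, 4.875, 5.4375.
f(1.5) ≈ 1.253, f(2.0625) ≈ 1.402, f(2.625) ≈ 1.531, f(3.1875) ≈ 1.646, f(3.75) ≈ 1.749, f(4.3125) ≈ 1.843, f(4.875) ≈ 1.928, f(5.4375) ≈ 2.007.
Sum = Δt · [f(1.5) + f(2.0625) + f(2.625) + ...].
Sum ≈ 7.514.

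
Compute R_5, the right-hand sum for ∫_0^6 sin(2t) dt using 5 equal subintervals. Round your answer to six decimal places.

Δt = (6 − 0)/5 = 1.2.
Right endpoints: 1.2, 2.4, 3.6, 4.8, 6.
f(1.2) ≈ 0.675463, f(2.4) ≈ -0.996165, f(3.6) ≈ 0.793668, f(4.8) ≈ -0.174327, f(6) ≈ -0.536573.
Sum = Δt · [f(1.2) + f(2.4) + f(3.6) + f(4.8) + f(6)].
Sum ≈ -0.285520.

-0.285520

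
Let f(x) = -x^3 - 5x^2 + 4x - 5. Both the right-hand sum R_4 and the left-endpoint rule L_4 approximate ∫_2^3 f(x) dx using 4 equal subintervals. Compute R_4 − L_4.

R_4 = -48.046875.
L_4 = -38.046875.
R_4 − L_4 = -10.

-10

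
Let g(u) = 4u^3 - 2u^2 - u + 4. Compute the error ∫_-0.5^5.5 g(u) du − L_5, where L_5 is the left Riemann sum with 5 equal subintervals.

319.68

Exact integral: ∫_-0.5^5.5 g(u) du = 813.
L_5 = 493.32.
Error = 813 − 493.32 = 319.68.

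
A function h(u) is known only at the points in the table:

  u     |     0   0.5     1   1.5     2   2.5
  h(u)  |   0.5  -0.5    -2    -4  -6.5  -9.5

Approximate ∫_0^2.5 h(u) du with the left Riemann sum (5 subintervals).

-6.25

Δu = 0.5.
Sum = 0.5·[0.5 + (-0.5) + (-2) + (-4) + (-6.5)] = -6.25.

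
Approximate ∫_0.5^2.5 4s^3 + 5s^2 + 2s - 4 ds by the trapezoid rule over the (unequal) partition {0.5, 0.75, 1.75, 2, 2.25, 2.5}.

Subinterval widths: 0.25, 1, 0.25, 0.25, 0.25.
f(0.5) = -1.25, f(0.75) = 2, f(1.75) = 36.25, f(2) = 52, f(2.25) = 71.375, f(2.5) = 94.75.
On each subinterval the trapezoid contributes (Δs_i/2)·[f(s_{i-1}) + f(s_i)].
Sum = 66.4375.

66.4375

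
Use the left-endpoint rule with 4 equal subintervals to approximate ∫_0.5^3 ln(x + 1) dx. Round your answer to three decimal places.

Δx = (3 − 0.5)/4 = 0.625.
Left endpoints: 0.5, 1.125, 1.75, 2.375.
f(0.5) ≈ 0.405, f(1.125) ≈ 0.754, f(1.75) ≈ 1.012, f(2.375) ≈ 1.216.
Sum = Δx · [f(0.5) + f(1.125) + f(1.75) + f(2.375)].
Sum ≈ 2.117.

2.117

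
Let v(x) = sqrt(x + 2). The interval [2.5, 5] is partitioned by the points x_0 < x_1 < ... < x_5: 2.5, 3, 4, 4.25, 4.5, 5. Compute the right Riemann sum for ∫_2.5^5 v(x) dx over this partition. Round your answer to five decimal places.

Subinterval widths: 0.5, 1, 0.25, 0.25, 0.5.
Right endpoints: 3, 4, 4.25, 4.5, 5.
v(3) ≈ 2.23607, v(4) ≈ 2.44949, v(4.25) ≈ 2.50000, v(4.5) ≈ 2.54951, v(5) ≈ 2.64575.
Sum = Σ Δx_i · v(x_i).
Sum ≈ 6.15278.

6.15278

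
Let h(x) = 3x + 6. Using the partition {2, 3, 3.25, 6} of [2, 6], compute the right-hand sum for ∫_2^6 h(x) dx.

84.9375

Subinterval widths: 1, 0.25, 2.75.
Right endpoints: 3, 3.25, 6.
h(3) = 15, h(3.25) = 15.75, h(6) = 24.
Sum = Σ Δx_i · h(x_i).
Sum = 84.9375.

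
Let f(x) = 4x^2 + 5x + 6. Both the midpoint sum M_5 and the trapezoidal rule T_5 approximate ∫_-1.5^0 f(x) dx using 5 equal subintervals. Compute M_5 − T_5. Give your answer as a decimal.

M_5 = 7.83.
T_5 = 7.965.
M_5 − T_5 = -0.135.

-0.135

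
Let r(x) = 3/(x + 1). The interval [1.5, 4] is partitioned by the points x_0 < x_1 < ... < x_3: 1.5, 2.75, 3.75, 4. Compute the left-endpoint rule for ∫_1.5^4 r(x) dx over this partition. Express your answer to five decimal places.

2.45789

Subinterval widths: 1.25, 1, 0.25.
Left endpoints: 1.5, 2.75, 3.75.
r(1.5) = 1.2, r(2.75) = 0.8, r(3.75) = 12/19.
Sum = Σ Δx_i · r(x_i).
Sum ≈ 2.45789.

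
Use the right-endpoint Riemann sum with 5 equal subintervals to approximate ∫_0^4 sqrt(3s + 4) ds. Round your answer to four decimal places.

Δs = (4 − 0)/5 = 0.8.
Right endpoints: 0.8, 1.6, 2.4, 3.2, 4.
f(0.8) ≈ 2.5298, f(1.6) ≈ 2.9665, f(2.4) ≈ 3.3466, f(3.2) ≈ 3.6878, f(4) ≈ 4.0000.
Sum = Δs · [f(0.8) + f(1.6) + f(2.4) + f(3.2) + f(4)].
Sum ≈ 13.2246.

13.2246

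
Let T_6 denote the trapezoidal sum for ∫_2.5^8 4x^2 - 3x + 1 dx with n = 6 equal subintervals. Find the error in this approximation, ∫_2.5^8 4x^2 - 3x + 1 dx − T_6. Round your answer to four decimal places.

Exact integral: ∫_2.5^8 f(x) dx ≈ 580.708333.
T_6 ≈ 583.789352.
Error ≈ 580.708333 − 583.789352 ≈ -3.0810.

-3.0810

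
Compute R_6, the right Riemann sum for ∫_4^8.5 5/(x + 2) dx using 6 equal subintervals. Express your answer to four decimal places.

Δx = (8.5 − 4)/6 = 0.75.
Right endpoints: 4.75, 5.5, 6.25, 7, 7.75, 8.5.
f(4.75) = 20/27, f(5.5) = 2/3, f(6.25) = 20/33, f(7) = 5/9, f(7.75) = 20/39, f(8.5) = 10/21.
Sum = Δx · [f(4.75) + f(5.5) + f(6.25) + ...].
Sum ≈ 2.6685.

2.6685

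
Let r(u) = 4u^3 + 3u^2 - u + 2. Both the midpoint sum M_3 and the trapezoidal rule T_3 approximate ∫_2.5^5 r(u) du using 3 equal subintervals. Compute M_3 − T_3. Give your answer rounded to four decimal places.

M_3 ≈ 683.993056.
T_3 ≈ 704.826389.
M_3 − T_3 ≈ -20.8333.

-20.8333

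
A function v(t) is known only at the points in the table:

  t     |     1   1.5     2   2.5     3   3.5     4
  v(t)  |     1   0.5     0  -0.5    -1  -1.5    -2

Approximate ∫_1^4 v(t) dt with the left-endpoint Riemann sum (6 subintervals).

Δt = 0.5.
Sum = 0.5·[1 + 0.5 + 0 + (-0.5) + (-1) + (-1.5)] = -0.75.

-0.75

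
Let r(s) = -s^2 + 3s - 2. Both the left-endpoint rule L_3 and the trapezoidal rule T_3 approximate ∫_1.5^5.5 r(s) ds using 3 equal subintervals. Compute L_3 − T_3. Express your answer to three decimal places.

L_3 ≈ -10.85185.
T_3 ≈ -21.51852.
L_3 − T_3 ≈ 10.667.

10.667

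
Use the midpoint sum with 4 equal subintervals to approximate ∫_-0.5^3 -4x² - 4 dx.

-49.2734375

Δx = (3 − (-0.5))/4 = 0.875.
Midpoints: -0.0625, 0.8125, 1.6875, 2.5625.
f(-0.0625) = -4.015625, f(0.8125) = -6.640625, f(1.6875) = -15.390625, f(2.5625) = -30.265625.
Sum = Δx · [f(-0.0625) + f(0.8125) + f(1.6875) + f(2.5625)].
Sum = -49.2734375.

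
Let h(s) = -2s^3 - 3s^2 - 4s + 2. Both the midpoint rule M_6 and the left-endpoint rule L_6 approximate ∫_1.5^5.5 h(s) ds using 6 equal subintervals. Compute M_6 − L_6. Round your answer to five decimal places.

M_6 ≈ -662.4444444.
L_6 ≈ -531.1111111.
M_6 − L_6 ≈ -131.33333.

-131.33333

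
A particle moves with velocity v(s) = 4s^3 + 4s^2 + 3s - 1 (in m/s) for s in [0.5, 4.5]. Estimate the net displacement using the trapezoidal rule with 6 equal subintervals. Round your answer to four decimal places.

Δs = (4.5 − 0.5)/6 = 2/3.
v(0.5) = 2, v(7/6) = 386/27, v(11/6) = 1150/27, v(2.5) = 94, v(19/6) = 4742/27, v(23/6) = 7954/27, v(4.5) = 458.
T_6 = (Δs/2)·[v(s_0) + 2v(s_1) + ... + 2v(s_{5}) + v(s_6)].
Sum ≈ 567.4074.

567.4074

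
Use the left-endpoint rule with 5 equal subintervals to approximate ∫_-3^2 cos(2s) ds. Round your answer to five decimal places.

Δs = (2 − (-3))/5 = 1.
Left endpoints: -3, -2, -1, 0, 1.
f(-3) ≈ 0.96017, f(-2) ≈ -0.65364, f(-1) ≈ -0.41615, f(0) ≈ 1.00000, f(1) ≈ -0.41615.
Sum = Δs · [f(-3) + f(-2) + f(-1) + f(0) + f(1)].
Sum ≈ 0.47423.

0.47423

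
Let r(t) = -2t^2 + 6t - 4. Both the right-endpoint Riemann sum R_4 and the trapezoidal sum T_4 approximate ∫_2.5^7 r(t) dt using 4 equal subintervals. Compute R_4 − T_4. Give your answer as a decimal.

R_4 = -142.8046875.
T_4 = -109.8984375.
R_4 − T_4 = -32.90625.

-32.90625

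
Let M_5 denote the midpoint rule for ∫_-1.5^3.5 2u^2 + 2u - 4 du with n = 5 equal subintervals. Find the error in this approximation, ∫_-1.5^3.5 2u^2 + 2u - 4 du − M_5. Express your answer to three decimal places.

0.833

Exact integral: ∫_-1.5^3.5 f(u) du ≈ 20.83333.
M_5 = 20.
Error ≈ 20.83333 − 20 ≈ 0.833.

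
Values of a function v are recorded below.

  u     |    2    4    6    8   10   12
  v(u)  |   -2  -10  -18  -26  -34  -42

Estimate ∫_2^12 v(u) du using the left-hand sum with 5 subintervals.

Δu = 2.
Sum = 2·[(-2) + (-10) + (-18) + (-26) + (-34)] = -180.

-180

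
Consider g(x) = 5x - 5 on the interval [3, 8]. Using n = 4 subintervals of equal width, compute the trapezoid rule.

112.5

Δx = (8 − 3)/4 = 1.25.
g(3) = 10, g(4.25) = 16.25, g(5.5) = 22.5, g(6.75) = 28.75, g(8) = 35.
T_4 = (Δx/2)·[g(x_0) + 2g(x_1) + 2g(x_2) + 2g(x_3) + g(x_4)].
Sum = 112.5.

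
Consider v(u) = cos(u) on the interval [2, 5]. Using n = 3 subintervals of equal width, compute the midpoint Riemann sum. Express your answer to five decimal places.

-1.94840

Δu = (5 − 2)/3 = 1.
Midpoints: 2.5, 3.5, 4.5.
v(2.5) ≈ -0.80114, v(3.5) ≈ -0.93646, v(4.5) ≈ -0.21080.
Sum = Δu · [v(2.5) + v(3.5) + v(4.5)].
Sum ≈ -1.94840.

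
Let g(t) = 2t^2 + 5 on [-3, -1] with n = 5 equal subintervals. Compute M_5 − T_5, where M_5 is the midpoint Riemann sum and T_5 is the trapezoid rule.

-0.16

M_5 = 27.28.
T_5 = 27.44.
M_5 − T_5 = -0.16.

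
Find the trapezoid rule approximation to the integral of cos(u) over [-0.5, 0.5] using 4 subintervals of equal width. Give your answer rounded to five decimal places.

0.95385

Δu = (0.5 − (-0.5))/4 = 0.25.
f(-0.5) ≈ 0.87758, f(-0.25) ≈ 0.96891, f(0) ≈ 1.00000, f(0.25) ≈ 0.96891, f(0.5) ≈ 0.87758.
T_4 = (Δu/2)·[f(u_0) + 2f(u_1) + 2f(u_2) + 2f(u_3) + f(u_4)].
Sum ≈ 0.95385.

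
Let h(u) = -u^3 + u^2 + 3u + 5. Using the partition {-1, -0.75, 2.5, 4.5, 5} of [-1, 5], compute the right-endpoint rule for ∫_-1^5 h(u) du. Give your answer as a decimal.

-133.66015625

Subinterval widths: 0.25, 3.25, 2, 0.5.
Right endpoints: -0.75, 2.5, 4.5, 5.
h(-0.75) = 3.734375, h(2.5) = 3.125, h(4.5) = -52.375, h(5) = -80.
Sum = Σ Δu_i · h(u_i).
Sum = -133.66015625.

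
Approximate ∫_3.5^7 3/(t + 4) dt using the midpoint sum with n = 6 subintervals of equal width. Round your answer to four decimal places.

1.1486

Δt = (7 − 3.5)/6 = 7/12.
Midpoints: 91/24, 4.375, 119/24, 133/24, 6.125, 161/24.
f(91/24) = 72/187, f(4.375) = 24/67, f(119/24) = 72/215, f(133/24) = 72/229, f(6.125) = 8/27, f(161/24) = 72/257.
Sum = Δt · [f(91/24) + f(4.375) + f(119/24) + ...].
Sum ≈ 1.1486.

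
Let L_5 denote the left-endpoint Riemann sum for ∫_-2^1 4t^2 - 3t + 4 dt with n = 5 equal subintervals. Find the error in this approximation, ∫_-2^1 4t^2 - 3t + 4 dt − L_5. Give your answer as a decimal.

-7.02

Exact integral: ∫_-2^1 f(t) dt = 28.5.
L_5 = 35.52.
Error = 28.5 − 35.52 = -7.02.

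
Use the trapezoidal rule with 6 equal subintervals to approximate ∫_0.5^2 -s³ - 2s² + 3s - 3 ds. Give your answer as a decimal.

Δs = (2 − 0.5)/6 = 0.25.
f(0.5) = -2.125, f(0.75) = -2.296875, f(1) = -3, f(1.25) = -4.328125, f(1.5) = -6.375, f(1.75) = -9.234375, f(2) = -13.
T_6 = (Δs/2)·[f(s_0) + 2f(s_1) + ... + 2f(s_{5}) + f(s_6)].
Sum = -8.19921875.

-8.19921875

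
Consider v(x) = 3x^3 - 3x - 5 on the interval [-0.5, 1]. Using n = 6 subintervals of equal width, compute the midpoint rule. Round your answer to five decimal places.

Δx = (1 − (-0.5))/6 = 0.25.
Midpoints: -0.375, -0.125, 0.125, 0.375, 0.625, 0.875.
v(-0.375) = -2065/512, v(-0.125) = -2371/512, v(0.125) = -2749/512, v(0.375) = -3055/512, v(0.625) = -3145/512, v(0.875) = -2875/512.
Sum = Δx · [v(-0.375) + v(-0.125) + v(0.125) + ...].
Sum ≈ -7.93945.

-7.93945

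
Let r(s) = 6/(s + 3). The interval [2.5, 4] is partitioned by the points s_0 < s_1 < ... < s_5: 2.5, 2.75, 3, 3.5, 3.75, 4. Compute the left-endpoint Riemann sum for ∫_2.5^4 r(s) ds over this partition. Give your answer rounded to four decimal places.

1.4866

Subinterval widths: 0.25, 0.25, 0.5, 0.25, 0.25.
Left endpoints: 2.5, 2.75, 3, 3.5, 3.75.
r(2.5) = 12/11, r(2.75) = 24/23, r(3) = 1, r(3.5) = 12/13, r(3.75) = 8/9.
Sum = Σ Δs_i · r(s_i).
Sum ≈ 1.4866.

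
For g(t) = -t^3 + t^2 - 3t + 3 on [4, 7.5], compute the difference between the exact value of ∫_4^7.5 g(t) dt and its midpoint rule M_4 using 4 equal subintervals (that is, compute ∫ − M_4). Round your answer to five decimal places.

-3.62874

Exact integral: ∫_4^7.5 g(t) dt ≈ -657.5989583.
M_4 ≈ -653.9702148.
Error ≈ -657.5989583 − (-653.9702148) ≈ -3.62874.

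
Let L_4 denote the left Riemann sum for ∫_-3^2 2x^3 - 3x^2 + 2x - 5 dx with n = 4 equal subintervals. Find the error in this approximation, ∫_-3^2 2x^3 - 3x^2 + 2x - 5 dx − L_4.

67.1875

Exact integral: ∫_-3^2 f(x) dx = -97.5.
L_4 = -164.6875.
Error = -97.5 − (-164.6875) = 67.1875.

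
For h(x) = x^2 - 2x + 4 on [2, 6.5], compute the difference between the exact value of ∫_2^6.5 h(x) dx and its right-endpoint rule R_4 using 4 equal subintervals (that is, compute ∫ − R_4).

Exact integral: ∫_2^6.5 h(x) dx = 68.625.
R_4 = 86.02734375.
Error = 68.625 − 86.02734375 = -17.40234375.

-17.40234375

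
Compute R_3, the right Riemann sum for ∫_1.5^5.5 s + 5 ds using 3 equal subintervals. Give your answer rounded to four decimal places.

Δs = (5.5 − 1.5)/3 = 4/3.
Right endpoints: 17/6, 25/6, 5.5.
f(17/6) = 47/6, f(25/6) = 55/6, f(5.5) = 10.5.
Sum = Δs · [f(17/6) + f(25/6) + f(5.5)].
Sum ≈ 36.6667.

36.6667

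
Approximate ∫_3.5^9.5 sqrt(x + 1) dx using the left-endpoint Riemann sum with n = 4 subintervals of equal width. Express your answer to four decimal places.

15.4641

Δx = (9.5 − 3.5)/4 = 1.5.
Left endpoints: 3.5, 5, 6.5, 8.
f(3.5) ≈ 2.1213, f(5) ≈ 2.4495, f(6.5) ≈ 2.7386, f(8) ≈ 3.0000.
Sum = Δx · [f(3.5) + f(5) + f(6.5) + f(8)].
Sum ≈ 15.4641.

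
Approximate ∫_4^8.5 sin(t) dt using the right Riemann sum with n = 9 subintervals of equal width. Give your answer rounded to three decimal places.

Δt = (8.5 − 4)/9 = 0.5.
Right endpoints: 4.5, 5, 5.5, 6, 6.5, 7, 7.5, 8, 8.5.
f(4.5) ≈ -0.978, f(5) ≈ -0.959, f(5.5) ≈ -0.706, f(6) ≈ -0.279, f(6.5) ≈ 0.215, f(7) ≈ 0.657, f(7.5) ≈ 0.938, f(8) ≈ 0.989, f(8.5) ≈ 0.798.
Sum = Δt · [f(4.5) + f(5) + f(5.5) + ...].
Sum ≈ 0.338.

0.338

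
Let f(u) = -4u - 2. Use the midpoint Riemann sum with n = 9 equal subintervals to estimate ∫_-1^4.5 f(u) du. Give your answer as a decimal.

Δu = (4.5 − (-1))/9 = 11/18.
Midpoints: -25/36, -1/12, 19/36, 41/36, 1.75, 85/36, 107/36, 43/12, 151/36.
f(-25/36) = 7/9, f(-1/12) = -5/3, f(19/36) = -37/9, f(41/36) = -59/9, f(1.75) = -9, f(85/36) = -103/9, f(107/36) = -125/9, f(43/12) = -49/3, f(151/36) = -169/9.
Sum = Δu · [f(-25/36) + f(-1/12) + f(19/36) + ...].
Sum = -49.5.

-49.5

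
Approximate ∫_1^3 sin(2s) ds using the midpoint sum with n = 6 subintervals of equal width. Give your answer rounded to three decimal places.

-0.701

Δs = (3 − 1)/6 = 1/3.
Midpoints: 7/6, 1.5, 11/6, 13/6, 2.5, 17/6.
f(7/6) ≈ 0.723, f(1.5) ≈ 0.141, f(11/6) ≈ -0.501, f(13/6) ≈ -0.929, f(2.5) ≈ -0.959, f(17/6) ≈ -0.578.
Sum = Δs · [f(7/6) + f(1.5) + f(11/6) + ...].
Sum ≈ -0.701.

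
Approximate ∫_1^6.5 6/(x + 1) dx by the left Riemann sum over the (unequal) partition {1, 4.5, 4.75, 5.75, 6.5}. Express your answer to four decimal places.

12.4829

Subinterval widths: 3.5, 0.25, 1, 0.75.
Left endpoints: 1, 4.5, 4.75, 5.75.
f(1) = 3, f(4.5) = 12/11, f(4.75) = 24/23, f(5.75) = 8/9.
Sum = Σ Δx_i · f(x_i).
Sum ≈ 12.4829.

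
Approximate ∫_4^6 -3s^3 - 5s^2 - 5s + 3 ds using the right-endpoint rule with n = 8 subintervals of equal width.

Δs = (6 − 4)/8 = 0.25.
Right endpoints: 4.25, 4.5, 4.75, 5, 5.25, 5.5, 5.75, 6.
f(4.25) = -338.859375, f(4.5) = -394.125, f(4.75) = -455.078125, f(5) = -522, f(5.25) = -595.171875, f(5.5) = -674.875, f(5.75) = -761.390625, f(6) = -855.
Sum = Δs · [f(4.25) + f(4.5) + f(4.75) + ...].
Sum = -1149.125.

-1149.125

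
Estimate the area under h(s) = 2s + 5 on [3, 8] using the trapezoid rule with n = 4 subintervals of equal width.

80

Δs = (8 − 3)/4 = 1.25.
h(3) = 11, h(4.25) = 13.5, h(5.5) = 16, h(6.75) = 18.5, h(8) = 21.
T_4 = (Δs/2)·[h(s_0) + 2h(s_1) + 2h(s_2) + 2h(s_3) + h(s_4)].
Sum = 80.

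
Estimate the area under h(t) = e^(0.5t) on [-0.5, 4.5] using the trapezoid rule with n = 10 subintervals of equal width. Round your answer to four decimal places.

Δt = (4.5 − (-0.5))/10 = 0.5.
h(-0.5) ≈ 0.7788, h(0) ≈ 1.0000, h(0.5) ≈ 1.2840, h(1) ≈ 1.6487, h(1.5) ≈ 2.1170, h(2) ≈ 2.7183, h(2.5) ≈ 3.4903, h(3) ≈ 4.4817, h(3.5) ≈ 5.7546, h(4) ≈ 7.3891, h(4.5) ≈ 9.4877.
T_10 = (Δt/2)·[h(t_0) + 2h(t_1) + ... + 2h(t_{9}) + h(t_10)].
Sum ≈ 17.5085.

17.5085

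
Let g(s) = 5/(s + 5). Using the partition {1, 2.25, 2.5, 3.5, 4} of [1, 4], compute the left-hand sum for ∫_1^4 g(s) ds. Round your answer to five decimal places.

Subinterval widths: 1.25, 0.25, 1, 0.5.
Left endpoints: 1, 2.25, 2.5, 3.5.
g(1) = 5/6, g(2.25) = 20/29, g(2.5) = 2/3, g(3.5) = 10/17.
Sum = Σ Δs_i · g(s_i).
Sum ≈ 2.17486.

2.17486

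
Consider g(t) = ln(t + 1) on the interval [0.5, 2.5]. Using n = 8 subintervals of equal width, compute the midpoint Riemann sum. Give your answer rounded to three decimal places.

1.777

Δt = (2.5 − 0.5)/8 = 0.25.
Midpoints: 0.625, 0.875, 1.125, 1.375, 1.625, 1.875, 2.125, 2.375.
g(0.625) ≈ 0.486, g(0.875) ≈ 0.629, g(1.125) ≈ 0.754, g(1.375) ≈ 0.865, g(1.625) ≈ 0.965, g(1.875) ≈ 1.056, g(2.125) ≈ 1.139, g(2.375) ≈ 1.216.
Sum = Δt · [g(0.625) + g(0.875) + g(1.125) + ...].
Sum ≈ 1.777.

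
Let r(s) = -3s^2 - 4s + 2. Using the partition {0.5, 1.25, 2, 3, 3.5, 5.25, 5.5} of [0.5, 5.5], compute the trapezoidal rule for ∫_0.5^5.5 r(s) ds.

-219.921875

Subinterval widths: 0.75, 0.75, 1, 0.5, 1.75, 0.25.
r(0.5) = -0.75, r(1.25) = -7.6875, r(2) = -18, r(3) = -37, r(3.5) = -48.75, r(5.25) = -101.6875, r(5.5) = -110.75.
On each subinterval the trapezoid contributes (Δs_i/2)·[r(s_{i-1}) + r(s_i)].
Sum = -219.921875.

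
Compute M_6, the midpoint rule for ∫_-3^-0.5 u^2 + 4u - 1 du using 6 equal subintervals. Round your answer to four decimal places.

Δu = (-0.5 − (-3))/6 = 5/12.
Midpoints: -67/24, -2.375, -47/24, -37/24, -1.125, -17/24.
f(-67/24) = -2519/576, f(-2.375) = -4.859375, f(-47/24) = -2879/576, f(-37/24) = -2759/576, f(-1.125) = -4.234375, f(-17/24) = -1919/576.
Sum = Δu · [f(-67/24) + f(-2.375) + f(-47/24) + ...].
Sum ≈ -11.0778.

-11.0778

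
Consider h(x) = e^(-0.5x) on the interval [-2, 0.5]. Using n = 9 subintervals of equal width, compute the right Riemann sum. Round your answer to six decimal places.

3.615823

Δx = (0.5 − (-2))/9 = 5/18.
Right endpoints: -31/18, -13/9, -7/6, -8/9, -11/18, -1/3, -1/18, 2/9, 0.5.
h(-31/18) ≈ 2.365788, h(-13/9) ≈ 2.059004, h(-7/6) ≈ 1.792002, h(-8/9) ≈ 1.559623, h(-11/18) ≈ 1.357379, h(-1/3) ≈ 1.181360, h(-1/18) ≈ 1.028167, h(2/9) ≈ 0.894839, h(0.5) ≈ 0.778801.
Sum = Δx · [h(-31/18) + h(-13/9) + h(-7/6) + ...].
Sum ≈ 3.615823.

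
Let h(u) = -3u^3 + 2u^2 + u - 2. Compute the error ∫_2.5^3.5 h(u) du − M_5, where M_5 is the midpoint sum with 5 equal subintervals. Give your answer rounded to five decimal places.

Exact integral: ∫_2.5^3.5 h(u) du ≈ -64.0833333.
M_5 = -64.
Error ≈ -64.0833333 − (-64) ≈ -0.08333.

-0.08333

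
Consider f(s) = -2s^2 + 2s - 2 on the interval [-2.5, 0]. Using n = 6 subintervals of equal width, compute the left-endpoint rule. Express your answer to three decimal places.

-25.457

Δs = (0 − (-2.5))/6 = 5/12.
Left endpoints: -2.5, -25/12, -5/3, -1.25, -5/6, -5/12.
f(-2.5) = -19.5, f(-25/12) = -1069/72, f(-5/3) = -98/9, f(-1.25) = -7.625, f(-5/6) = -91/18, f(-5/12) = -229/72.
Sum = Δs · [f(-2.5) + f(-25/12) + f(-5/3) + ...].
Sum ≈ -25.457.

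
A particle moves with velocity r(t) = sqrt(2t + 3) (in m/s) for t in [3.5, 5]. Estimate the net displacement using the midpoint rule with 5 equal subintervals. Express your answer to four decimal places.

Δt = (5 − 3.5)/5 = 0.3.
Midpoints: 3.65, 3.95, 4.25, 4.55, 4.85.
r(3.65) ≈ 3.2094, r(3.95) ≈ 3.3015, r(4.25) ≈ 3.3912, r(4.55) ≈ 3.4785, r(4.85) ≈ 3.5637.
Sum = Δt · [r(3.65) + r(3.95) + r(4.25) + r(4.55) + r(4.85)].
Sum ≈ 5.0833.

5.0833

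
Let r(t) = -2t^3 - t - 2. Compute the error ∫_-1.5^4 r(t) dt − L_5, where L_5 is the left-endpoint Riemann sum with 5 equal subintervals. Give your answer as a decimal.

Exact integral: ∫_-1.5^4 r(t) dt = -143.34375.
L_5 = -74.525.
Error = -143.34375 − (-74.525) = -68.81875.

-68.81875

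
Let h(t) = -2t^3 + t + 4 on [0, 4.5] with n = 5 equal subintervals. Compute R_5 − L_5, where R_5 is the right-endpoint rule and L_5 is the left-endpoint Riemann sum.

R_5 = -265.095.
L_5 = -105.12.
R_5 − L_5 = -159.975.

-159.975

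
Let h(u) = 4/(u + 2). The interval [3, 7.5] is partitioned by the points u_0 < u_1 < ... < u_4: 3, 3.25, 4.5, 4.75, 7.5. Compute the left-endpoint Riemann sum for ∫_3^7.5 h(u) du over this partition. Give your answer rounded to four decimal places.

2.9359

Subinterval widths: 0.25, 1.25, 0.25, 2.75.
Left endpoints: 3, 3.25, 4.5, 4.75.
h(3) = 0.8, h(3.25) = 16/21, h(4.5) = 8/13, h(4.75) = 16/27.
Sum = Σ Δu_i · h(u_i).
Sum ≈ 2.9359.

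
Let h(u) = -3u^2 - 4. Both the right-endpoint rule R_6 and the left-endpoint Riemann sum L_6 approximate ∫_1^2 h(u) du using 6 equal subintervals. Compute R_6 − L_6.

R_6 ≈ -11.763889.
L_6 ≈ -10.263889.
R_6 − L_6 = -1.5.

-1.5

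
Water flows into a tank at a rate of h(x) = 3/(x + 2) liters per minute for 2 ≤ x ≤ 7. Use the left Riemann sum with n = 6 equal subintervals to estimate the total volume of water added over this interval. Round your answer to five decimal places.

2.61506

Δx = (7 − 2)/6 = 5/6.
Left endpoints: 2, 17/6, 11/3, 4.5, 16/3, 37/6.
h(2) = 0.75, h(17/6) = 18/29, h(11/3) = 9/17, h(4.5) = 6/13, h(16/3) = 9/22, h(37/6) = 18/49.
Sum = Δx · [h(2) + h(17/6) + h(11/3) + ...].
Sum ≈ 2.61506.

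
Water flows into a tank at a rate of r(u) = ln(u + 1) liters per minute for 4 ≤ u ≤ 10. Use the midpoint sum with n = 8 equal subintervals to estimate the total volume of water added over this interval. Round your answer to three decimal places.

Δu = (10 − 4)/8 = 0.75.
Midpoints: 4.375, 5.125, 5.875, 6.625, 7.375, 8.125, 8.875, 9.625.
r(4.375) ≈ 1.682, r(5.125) ≈ 1.812, r(5.875) ≈ 1.928, r(6.625) ≈ 2.031, r(7.375) ≈ 2.125, r(8.125) ≈ 2.211, r(8.875) ≈ 2.290, r(9.625) ≈ 2.363.
Sum = Δu · [r(4.375) + r(5.125) + r(5.875) + ...].
Sum ≈ 12.332.

12.332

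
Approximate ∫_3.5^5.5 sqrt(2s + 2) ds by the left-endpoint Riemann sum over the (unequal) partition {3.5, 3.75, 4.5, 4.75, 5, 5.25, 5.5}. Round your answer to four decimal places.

Subinterval widths: 0.25, 0.75, 0.25, 0.25, 0.25, 0.25.
Left endpoints: 3.5, 3.75, 4.5, 4.75, 5, 5.25.
f(3.5) ≈ 3.0000, f(3.75) ≈ 3.0822, f(4.5) ≈ 3.3166, f(4.75) ≈ 3.3912, f(5) ≈ 3.4641, f(5.25) ≈ 3.5355.
Sum = Σ Δs_i · f(s_i).
Sum ≈ 6.4885.

6.4885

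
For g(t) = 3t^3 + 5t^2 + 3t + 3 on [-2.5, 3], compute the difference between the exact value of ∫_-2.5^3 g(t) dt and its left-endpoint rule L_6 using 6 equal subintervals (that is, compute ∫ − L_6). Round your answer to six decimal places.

66.889612

Exact integral: ∫_-2.5^3 g(t) dt ≈ 123.11979167.
L_6 ≈ 56.23017940.
Error ≈ 123.11979167 − 56.23017940 ≈ 66.889612.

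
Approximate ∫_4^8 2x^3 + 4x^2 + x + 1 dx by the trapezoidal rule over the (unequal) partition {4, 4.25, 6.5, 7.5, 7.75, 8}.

2622.15625

Subinterval widths: 0.25, 2.25, 1, 0.25, 0.25.
f(4) = 197, f(4.25) = 231.03125, f(6.5) = 725.75, f(7.5) = 1077.25, f(7.75) = 1179.96875, f(8) = 1289.
On each subinterval the trapezoid contributes (Δx_i/2)·[f(x_{i-1}) + f(x_i)].
Sum = 2622.15625.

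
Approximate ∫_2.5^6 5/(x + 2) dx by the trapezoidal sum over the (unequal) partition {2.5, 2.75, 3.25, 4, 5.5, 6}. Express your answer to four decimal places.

2.8893

Subinterval widths: 0.25, 0.5, 0.75, 1.5, 0.5.
f(2.5) = 10/9, f(2.75) = 20/19, f(3.25) = 20/21, f(4) = 5/6, f(5.5) = 2/3, f(6) = 0.625.
On each subinterval the trapezoid contributes (Δx_i/2)·[f(x_{i-1}) + f(x_i)].
Sum ≈ 2.8893.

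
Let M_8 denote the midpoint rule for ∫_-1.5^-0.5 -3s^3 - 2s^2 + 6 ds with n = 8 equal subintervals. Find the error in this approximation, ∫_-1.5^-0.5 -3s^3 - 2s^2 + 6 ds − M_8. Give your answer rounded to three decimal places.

0.009

Exact integral: ∫_-1.5^-0.5 f(s) ds ≈ 7.58333.
M_8 = 7.57421875.
Error ≈ 7.58333 − 7.57421875 ≈ 0.009.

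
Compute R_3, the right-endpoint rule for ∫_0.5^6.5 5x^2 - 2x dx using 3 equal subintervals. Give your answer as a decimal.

Δx = (6.5 − 0.5)/3 = 2.
Right endpoints: 2.5, 4.5, 6.5.
f(2.5) = 26.25, f(4.5) = 92.25, f(6.5) = 198.25.
Sum = Δx · [f(2.5) + f(4.5) + f(6.5)].
Sum = 633.5.

633.5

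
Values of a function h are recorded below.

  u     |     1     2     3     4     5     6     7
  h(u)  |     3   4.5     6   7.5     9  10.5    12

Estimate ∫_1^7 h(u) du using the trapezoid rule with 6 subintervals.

Δu = 1.
T_6 = (1/2)·[3 + 2·4.5 + 2·6 + 2·7.5 + 2·9 + 2·10.5 + 12] = 45.

45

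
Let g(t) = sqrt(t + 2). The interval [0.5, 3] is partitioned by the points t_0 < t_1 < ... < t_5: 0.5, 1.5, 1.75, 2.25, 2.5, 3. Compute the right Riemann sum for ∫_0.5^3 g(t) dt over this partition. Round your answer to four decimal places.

Subinterval widths: 1, 0.25, 0.5, 0.25, 0.5.
Right endpoints: 1.5, 1.75, 2.25, 2.5, 3.
g(1.5) ≈ 1.8708, g(1.75) ≈ 1.9365, g(2.25) ≈ 2.0616, g(2.5) ≈ 2.1213, g(3) ≈ 2.2361.
Sum = Σ Δt_i · g(t_i).
Sum ≈ 5.0341.

5.0341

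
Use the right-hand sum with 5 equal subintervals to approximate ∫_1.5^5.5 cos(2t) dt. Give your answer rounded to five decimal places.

-0.04554

Δt = (5.5 − 1.5)/5 = 0.8.
Right endpoints: 2.3, 3.1, 3.9, 4.7, 5.5.
f(2.3) ≈ -0.11215, f(3.1) ≈ 0.99654, f(3.9) ≈ 0.05396, f(4.7) ≈ -0.99969, f(5.5) ≈ 0.00443.
Sum = Δt · [f(2.3) + f(3.1) + f(3.9) + f(4.7) + f(5.5)].
Sum ≈ -0.04554.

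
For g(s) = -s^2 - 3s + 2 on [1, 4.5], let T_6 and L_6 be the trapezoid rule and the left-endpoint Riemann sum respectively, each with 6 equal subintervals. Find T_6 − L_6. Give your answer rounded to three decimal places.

T_6 ≈ -52.11516.
L_6 ≈ -43.43808.
T_6 − L_6 ≈ -8.677.

-8.677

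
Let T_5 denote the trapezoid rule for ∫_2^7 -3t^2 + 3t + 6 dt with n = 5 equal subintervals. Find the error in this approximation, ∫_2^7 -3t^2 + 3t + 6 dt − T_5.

2.5

Exact integral: ∫_2^7 f(t) dt = -237.5.
T_5 = -240.
Error = -237.5 − (-240) = 2.5.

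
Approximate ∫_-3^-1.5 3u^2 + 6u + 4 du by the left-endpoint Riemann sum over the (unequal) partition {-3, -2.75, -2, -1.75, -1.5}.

12.5625

Subinterval widths: 0.25, 0.75, 0.25, 0.25.
Left endpoints: -3, -2.75, -2, -1.75.
f(-3) = 13, f(-2.75) = 10.1875, f(-2) = 4, f(-1.75) = 2.6875.
Sum = Σ Δu_i · f(u_i).
Sum = 12.5625.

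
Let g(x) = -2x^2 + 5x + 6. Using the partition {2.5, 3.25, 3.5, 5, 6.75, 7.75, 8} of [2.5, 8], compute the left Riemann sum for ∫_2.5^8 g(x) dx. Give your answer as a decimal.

-100.1875

Subinterval widths: 0.75, 0.25, 1.5, 1.75, 1, 0.25.
Left endpoints: 2.5, 3.25, 3.5, 5, 6.75, 7.75.
g(2.5) = 6, g(3.25) = 1.125, g(3.5) = -1, g(5) = -19, g(6.75) = -51.375, g(7.75) = -75.375.
Sum = Σ Δx_i · g(x_i).
Sum = -100.1875.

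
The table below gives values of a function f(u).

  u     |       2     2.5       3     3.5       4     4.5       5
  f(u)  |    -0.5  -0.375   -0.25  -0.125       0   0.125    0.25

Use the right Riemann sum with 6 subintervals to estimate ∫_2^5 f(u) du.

Δu = 0.5.
Sum = 0.5·[(-0.375) + (-0.25) + (-0.125) + 0 + 0.125 + 0.25] = -0.1875.

-0.1875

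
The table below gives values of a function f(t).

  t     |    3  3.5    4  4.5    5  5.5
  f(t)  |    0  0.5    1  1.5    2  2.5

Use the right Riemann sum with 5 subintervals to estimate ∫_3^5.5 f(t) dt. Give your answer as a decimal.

3.75

Δt = 0.5.
Sum = 0.5·[0.5 + 1 + 1.5 + 2 + 2.5] = 3.75.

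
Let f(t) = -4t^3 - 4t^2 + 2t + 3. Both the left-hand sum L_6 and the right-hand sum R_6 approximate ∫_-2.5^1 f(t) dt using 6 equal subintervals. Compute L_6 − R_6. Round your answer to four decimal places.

L_6 ≈ 33.367477.
R_6 ≈ 10.909144.
L_6 − R_6 ≈ 22.4583.

22.4583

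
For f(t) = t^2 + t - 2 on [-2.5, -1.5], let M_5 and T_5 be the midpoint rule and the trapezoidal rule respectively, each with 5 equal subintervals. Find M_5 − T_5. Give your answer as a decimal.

M_5 = 0.08.
T_5 = 0.09.
M_5 − T_5 = -0.01.

-0.01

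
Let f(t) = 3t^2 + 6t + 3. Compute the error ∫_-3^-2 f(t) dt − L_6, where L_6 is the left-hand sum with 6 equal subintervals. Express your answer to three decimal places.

-0.764

Exact integral: ∫_-3^-2 f(t) dt = 7.
L_6 ≈ 7.76389.
Error ≈ 7 − 7.76389 ≈ -0.764.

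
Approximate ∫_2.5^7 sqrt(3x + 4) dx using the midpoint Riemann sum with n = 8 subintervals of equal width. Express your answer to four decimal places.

19.1133

Δx = (7 − 2.5)/8 = 0.5625.
Midpoints: 2.78125, 3.34375, 3.90625, 4.46875, 5.03125, 5.59375, 6.15625, 6.71875.
f(2.78125) ≈ 3.5134, f(3.34375) ≈ 3.7458, f(3.90625) ≈ 3.9647, f(4.46875) ≈ 4.1721, f(5.03125) ≈ 4.3696, f(5.59375) ≈ 4.5586, f(6.15625) ≈ 4.7401, f(6.71875) ≈ 4.9149.
Sum = Δx · [f(2.78125) + f(3.34375) + f(3.90625) + ...].
Sum ≈ 19.1133.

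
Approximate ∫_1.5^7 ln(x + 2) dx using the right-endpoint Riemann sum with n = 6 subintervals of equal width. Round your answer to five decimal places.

10.31104

Δx = (7 − 1.5)/6 = 11/12.
Right endpoints: 29/12, 10/3, 4.25, 31/6, 73/12, 7.
f(29/12) ≈ 1.48539, f(10/3) ≈ 1.67398, f(4.25) ≈ 1.83258, f(31/6) ≈ 1.96944, f(73/12) ≈ 2.08980, f(7) ≈ 2.19722.
Sum = Δx · [f(29/12) + f(10/3) + f(4.25) + ...].
Sum ≈ 10.31104.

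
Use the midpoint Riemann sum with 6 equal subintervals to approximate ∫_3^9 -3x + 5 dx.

Δx = (9 − 3)/6 = 1.
Midpoints: 3.5, 4.5, 5.5, 6.5, 7.5, 8.5.
f(3.5) = -5.5, f(4.5) = -8.5, f(5.5) = -11.5, f(6.5) = -14.5, f(7.5) = -17.5, f(8.5) = -20.5.
Sum = Δx · [f(3.5) + f(4.5) + f(5.5) + ...].
Sum = -78.

-78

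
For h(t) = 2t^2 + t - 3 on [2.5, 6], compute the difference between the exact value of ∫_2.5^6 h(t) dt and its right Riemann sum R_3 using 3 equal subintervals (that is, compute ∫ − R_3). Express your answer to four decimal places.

Exact integral: ∫_2.5^6 h(t) dt ≈ 137.958333.
R_3 ≈ 176.296296.
Error ≈ 137.958333 − 176.296296 ≈ -38.3380.

-38.3380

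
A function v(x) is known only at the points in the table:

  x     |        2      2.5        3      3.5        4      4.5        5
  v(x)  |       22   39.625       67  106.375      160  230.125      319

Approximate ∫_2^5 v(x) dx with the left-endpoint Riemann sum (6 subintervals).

Δx = 0.5.
Sum = 0.5·[22 + 39.625 + 67 + 106.375 + 160 + 230.125] = 312.5625.

312.5625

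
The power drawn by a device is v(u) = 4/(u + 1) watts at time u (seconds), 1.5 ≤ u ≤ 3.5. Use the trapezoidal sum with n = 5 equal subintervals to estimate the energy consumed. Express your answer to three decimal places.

Δu = (3.5 − 1.5)/5 = 0.4.
v(1.5) = 1.6, v(1.9) = 40/29, v(2.3) = 40/33, v(2.7) = 40/37, v(3.1) = 40/41, v(3.5) = 8/9.
T_5 = (Δu/2)·[v(u_0) + 2v(u_1) + ... + 2v(u_{4}) + v(u_5)].
Sum ≈ 2.357.

2.357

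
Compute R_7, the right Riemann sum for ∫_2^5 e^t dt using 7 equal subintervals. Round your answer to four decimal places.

173.3955

Δt = (5 − 2)/7 = 3/7.
Right endpoints: 17/7, 20/7, 23/7, 26/7, 29/7, 32/7, 5.
f(17/7) ≈ 11.3427, f(20/7) ≈ 17.4117, f(23/7) ≈ 26.7281, f(26/7) ≈ 41.0293, f(29/7) ≈ 62.9825, f(32/7) ≈ 96.6821, f(5) ≈ 148.4132.
Sum = Δt · [f(17/7) + f(20/7) + f(23/7) + ...].
Sum ≈ 173.3955.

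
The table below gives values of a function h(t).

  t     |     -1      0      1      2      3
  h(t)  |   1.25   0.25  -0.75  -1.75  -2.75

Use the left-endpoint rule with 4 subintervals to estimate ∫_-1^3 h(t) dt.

-1

Δt = 1.
Sum = 1·[1.25 + 0.25 + (-0.75) + (-1.75)] = -1.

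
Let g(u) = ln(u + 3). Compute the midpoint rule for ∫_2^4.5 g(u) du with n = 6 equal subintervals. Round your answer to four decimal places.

4.5651

Δu = (4.5 − 2)/6 = 5/12.
Midpoints: 53/24, 2.625, 73/24, 83/24, 3.875, 103/24.
g(53/24) ≈ 1.6503, g(2.625) ≈ 1.7272, g(73/24) ≈ 1.7987, g(83/24) ≈ 1.8654, g(3.875) ≈ 1.9279, g(103/24) ≈ 1.9867.
Sum = Δu · [g(53/24) + g(2.625) + g(73/24) + ...].
Sum ≈ 4.5651.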